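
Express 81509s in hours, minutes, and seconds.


22h 38m 29s

Hours: 81509 ÷ 3600 = 22 remainder 2309
Minutes: 2309 ÷ 60 = 38 remainder 29
Seconds: 29


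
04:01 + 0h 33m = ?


Start: 241 minutes from midnight
Add: 33 minutes
Total: 274 minutes
Hours: 274 ÷ 60 = 4 remainder 34

04:34


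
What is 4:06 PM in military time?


16:06

Input: 4:06 PM
PM: 4 + 12 = 16


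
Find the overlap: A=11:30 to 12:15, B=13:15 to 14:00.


Meeting A: 690-735 (in minutes from midnight)
Meeting B: 795-840
Overlap start = max(690, 795) = 795
Overlap end = min(735, 840) = 735
Overlap = max(0, 735 - 795) = 0 min

0 minutes


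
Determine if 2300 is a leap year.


Rules: divisible by 4 AND (not by 100 OR by 400)
2300 ÷ 4 = 575 exactly → divisible by 4
2300 ÷ 100 = 23 exactly → divisible by 100
2300 ÷ 400 = 5 remainder 300 → not divisible by 400
Divisible by 100 but not by 400 → not a leap year

No


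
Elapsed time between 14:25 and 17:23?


End time in minutes: 17×60 + 23 = 1043
Start time in minutes: 14×60 + 25 = 865
Difference = 1043 - 865 = 178 minutes
= 2 hours 58 minutes

2h 58m


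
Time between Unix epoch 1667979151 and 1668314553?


335402 seconds (93.2 hours / 3.88 days)

Difference = 1668314553 - 1667979151 = 335402 seconds
In hours: 335402 / 3600 ≈ 93.2
In days: 335402 / 86400 ≈ 3.88


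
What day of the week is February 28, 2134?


Sunday

Zeller's congruence:
q=28, m=14, k=33, j=21
h = (28 + ⌊13×15/5⌋ + 33 + ⌊33/4⌋ + ⌊21/4⌋ - 2×21) mod 7
= (28 + 39 + 33 + 8 + 5 - 42) mod 7
= 71 mod 7 = 1
h=1 → Sunday


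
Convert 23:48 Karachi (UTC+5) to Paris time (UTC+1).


19:48

Time difference = UTC+1 - UTC+5 = -4 hours
New hour = (23 -4) mod 24
= 19 mod 24 = 19
Minutes unchanged → 19:48


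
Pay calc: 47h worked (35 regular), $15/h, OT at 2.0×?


$885.00

Regular: 35h × $15 = $525.00
Overtime: 47 - 35 = 12h
OT pay: 12h × $15 × 2.0 = $360.00
Total = $525.00 + $360.00 = $885.00


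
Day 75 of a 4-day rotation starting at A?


Shift C

Shifts: A, B, C, D
Start: A (index 0)
Day 75: (0 + 75 - 1) mod 4
= 74 mod 4
= 2
Index 2 → shift C


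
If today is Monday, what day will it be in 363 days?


Sunday

Start: Monday (index 0)
(0 + 363) mod 7
= 363 mod 7
= 6
Index 6 → Sunday


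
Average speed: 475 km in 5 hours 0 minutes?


Distance: 475 km
Time: 5 hours
Speed = 475 / 5 = 95.0 km/h

95.0 km/h


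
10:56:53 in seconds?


Hours: 10 × 3600 = 36000
Minutes: 56 × 60 = 3360
Seconds: 53
Total = 36000 + 3360 + 53 = 39413

39413 seconds


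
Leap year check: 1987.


No

Rules: divisible by 4 AND (not by 100 OR by 400)
1987 ÷ 4 = 496 remainder 3 → not divisible by 4
Not divisible by 4 → not a leap year


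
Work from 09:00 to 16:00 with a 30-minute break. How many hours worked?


Total time = (16×60+0) - (9×60+0)
= 960 - 540 = 420 min
Minus break: 420 - 30 = 390 min
= 6h 30m

6h 30m (390 minutes)


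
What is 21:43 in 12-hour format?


Hour: 21
21 - 12 = 9 → PM

9:43 PM


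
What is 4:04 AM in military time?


04:04

Input: 4:04 AM
AM hour stays: 4


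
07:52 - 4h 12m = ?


03:40

Start: 472 minutes from midnight
Subtract: 252 minutes
Remaining: 472 - 252 = 220
Hours: 3, Minutes: 40


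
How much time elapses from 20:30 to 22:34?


2h 4m

End time in minutes: 22×60 + 34 = 1354
Start time in minutes: 20×60 + 30 = 1230
Difference = 1354 - 1230 = 124 minutes
= 2 hours 4 minutes


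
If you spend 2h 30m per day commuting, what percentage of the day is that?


10.4%

Time: 150 minutes
Day: 1440 minutes
Percentage = (150/1440) × 100 ≈ 10.4%


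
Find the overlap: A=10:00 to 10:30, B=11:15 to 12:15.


0 minutes

Meeting A: 600-630 (in minutes from midnight)
Meeting B: 675-735
Overlap start = max(600, 675) = 675
Overlap end = min(630, 735) = 630
Overlap = max(0, 630 - 675) = 0 min


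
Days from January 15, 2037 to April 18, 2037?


From January 15, 2037 to April 18, 2037
Rest of January 2037: 31 - 15 = 16
Full months: February 2037 28, March 31
Days into April 2037: 18
Total = 16 + 28 + 31 + 18 = 93 days

93 days


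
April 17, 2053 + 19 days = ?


Start: April 17, 2053
Add 19 days
April 17 → May 1: 30 - 17 + 1 = 14 days (19 - 14 = 5 left)
May 1 + 5 = May 6, 2053

May 6, 2053


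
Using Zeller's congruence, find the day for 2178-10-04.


Sunday

Zeller's congruence:
q=4, m=10, k=78, j=21
h = (4 + ⌊13×11/5⌋ + 78 + ⌊78/4⌋ + ⌊21/4⌋ - 2×21) mod 7
= (4 + 28 + 78 + 19 + 5 - 42) mod 7
= 92 mod 7 = 1
h=1 → Sunday


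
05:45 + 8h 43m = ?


Start: 345 minutes from midnight
Add: 523 minutes
Total: 868 minutes
Hours: 868 ÷ 60 = 14 remainder 28

14:28


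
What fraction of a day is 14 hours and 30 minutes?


Total minutes: 14×60 + 30 = 870
Day = 24×60 = 1440 minutes
Fraction = 870/1440 ≈ 0.6042
As a percentage: 870/1440 × 100 ≈ 60.42%

0.6042 (60.42%)


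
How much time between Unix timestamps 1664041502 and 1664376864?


335362 seconds (93.2 hours / 3.88 days)

Difference = 1664376864 - 1664041502 = 335362 seconds
In hours: 335362 / 3600 ≈ 93.2
In days: 335362 / 86400 ≈ 3.88


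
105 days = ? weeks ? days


Weeks: 105 ÷ 7 = 15 remainder 0

15 weeks 0 days


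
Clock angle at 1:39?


Hour hand = 1×30 + 39×0.5 = 49.5°
Minute hand = 39×6 = 234°
Difference = |49.5 - 234| = 184.5°
Since > 180°: 360 - 184.5 = 175.5°

175.5°


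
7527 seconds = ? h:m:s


2h 5m 27s

Hours: 7527 ÷ 3600 = 2 remainder 327
Minutes: 327 ÷ 60 = 5 remainder 27
Seconds: 27


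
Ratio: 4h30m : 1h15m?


Duration 1: 270 minutes
Duration 2: 75 minutes
Ratio = 270:75
GCD = 15
Simplified = 18:5
As a decimal: 18/5 = 3.60

18:5 (3.60)


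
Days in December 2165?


31 days

Month: December (month 12)
December has 31 days


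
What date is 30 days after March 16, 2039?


April 15, 2039

Start: March 16, 2039
Add 30 days
March 16 → April 1: 31 - 16 + 1 = 16 days (30 - 16 = 14 left)
April 1 + 14 = April 15, 2039


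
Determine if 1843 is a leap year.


No

Rules: divisible by 4 AND (not by 100 OR by 400)
1843 ÷ 4 = 460 remainder 3 → not divisible by 4
Not divisible by 4 → not a leap year


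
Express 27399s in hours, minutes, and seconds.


7h 36m 39s

Hours: 27399 ÷ 3600 = 7 remainder 2199
Minutes: 2199 ÷ 60 = 36 remainder 39
Seconds: 39


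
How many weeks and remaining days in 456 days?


65 weeks 1 days

Weeks: 456 ÷ 7 = 65 remainder 1


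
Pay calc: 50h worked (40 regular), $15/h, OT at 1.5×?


$825.00

Regular: 40h × $15 = $600.00
Overtime: 50 - 40 = 10h
OT pay: 10h × $15 × 1.5 = $225.00
Total = $600.00 + $225.00 = $825.00


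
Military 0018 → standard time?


12:18 AM

Hour: 0
0 → 12 AM (midnight)


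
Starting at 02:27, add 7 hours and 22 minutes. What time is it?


09:49

Start: 147 minutes from midnight
Add: 442 minutes
Total: 589 minutes
Hours: 589 ÷ 60 = 9 remainder 49


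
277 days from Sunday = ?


Start: Sunday (index 6)
(6 + 277) mod 7
= 283 mod 7
= 3
Index 3 → Thursday

Thursday


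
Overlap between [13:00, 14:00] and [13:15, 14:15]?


45 minutes

Meeting A: 780-840 (in minutes from midnight)
Meeting B: 795-855
Overlap start = max(780, 795) = 795
Overlap end = min(840, 855) = 840
Overlap = max(0, 840 - 795) = 45 min


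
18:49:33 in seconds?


67773 seconds

Hours: 18 × 3600 = 64800
Minutes: 49 × 60 = 2940
Seconds: 33
Total = 64800 + 2940 + 33 = 67773


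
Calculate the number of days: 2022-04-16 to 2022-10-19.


From April 16, 2022 to October 19, 2022
Rest of April 2022: 30 - 16 = 14
Full months: May 31, June 30, July 31, August 31, September 30
Days into October 2022: 19
Total = 14 + 31 + 30 + 31 + 31 + 30 + 19 = 186 days

186 days


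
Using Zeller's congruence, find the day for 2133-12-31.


Zeller's congruence:
q=31, m=12, k=33, j=21
h = (31 + ⌊13×13/5⌋ + 33 + ⌊33/4⌋ + ⌊21/4⌋ - 2×21) mod 7
= (31 + 33 + 33 + 8 + 5 - 42) mod 7
= 68 mod 7 = 5
h=5 → Thursday

Thursday


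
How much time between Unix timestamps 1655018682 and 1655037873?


19191 seconds (5.3 hours / 0.22 days)

Difference = 1655037873 - 1655018682 = 19191 seconds
In hours: 19191 / 3600 ≈ 5.3
In days: 19191 / 86400 ≈ 0.22


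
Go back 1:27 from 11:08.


Start: 668 minutes from midnight
Subtract: 87 minutes
Remaining: 668 - 87 = 581
Hours: 9, Minutes: 41

09:41


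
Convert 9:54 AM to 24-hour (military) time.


09:54

Input: 9:54 AM
AM hour stays: 9


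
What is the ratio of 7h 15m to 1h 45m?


Duration 1: 435 minutes
Duration 2: 105 minutes
Ratio = 435:105
GCD = 15
Simplified = 29:7
As a decimal: 29/7 ≈ 4.14

29:7 (4.14)


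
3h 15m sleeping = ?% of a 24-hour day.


13.5%

Time: 195 minutes
Day: 1440 minutes
Percentage = (195/1440) × 100 ≈ 13.5%


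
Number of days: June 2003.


30 days

Month: June (month 6)
June has 30 days


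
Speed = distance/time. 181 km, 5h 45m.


Distance: 181 km
Time: 5h 45m = 345 min = 345/60 = 23/4 hours
Speed = 181 ÷ (23/4) = 181 × 4 / 23 = 724/23 ≈ 31.5 km/h

31.5 km/h


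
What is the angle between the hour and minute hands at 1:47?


131.5°

Hour hand = 1×30 + 47×0.5 = 53.5°
Minute hand = 47×6 = 282°
Difference = |53.5 - 282| = 228.5°
Since > 180°: 360 - 228.5 = 131.5°


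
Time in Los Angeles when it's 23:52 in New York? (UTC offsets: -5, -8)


20:52

Time difference = UTC-8 - UTC-5 = -3 hours
New hour = (23 -3) mod 24
= 20 mod 24 = 20
Minutes unchanged → 20:52


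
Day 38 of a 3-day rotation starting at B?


Shifts: A, B, C
Start: B (index 1)
Day 38: (1 + 38 - 1) mod 3
= 38 mod 3
= 2
Index 2 → shift C

Shift C


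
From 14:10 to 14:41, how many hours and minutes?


0h 31m

End time in minutes: 14×60 + 41 = 881
Start time in minutes: 14×60 + 10 = 850
Difference = 881 - 850 = 31 minutes
= 0 hours 31 minutes


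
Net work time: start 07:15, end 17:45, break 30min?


10h 0m (600 minutes)

Total time = (17×60+45) - (7×60+15)
= 1065 - 435 = 630 min
Minus break: 630 - 30 = 600 min
= 10h 0m


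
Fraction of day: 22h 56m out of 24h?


Total minutes: 22×60 + 56 = 1376
Day = 24×60 = 1440 minutes
Fraction = 1376/1440 ≈ 0.9556
As a percentage: 1376/1440 × 100 ≈ 95.56%

0.9556 (95.56%)


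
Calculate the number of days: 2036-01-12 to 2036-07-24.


From January 12, 2036 to July 24, 2036
Rest of January 2036: 31 - 12 = 19
Full months: February 2036 29, March 31, April 30, May 31, June 30
Days into July 2036: 24
Total = 19 + 29 + 31 + 30 + 31 + 30 + 24 = 194 days

194 days


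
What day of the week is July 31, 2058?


Wednesday

Zeller's congruence:
q=31, m=7, k=58, j=20
h = (31 + ⌊13×8/5⌋ + 58 + ⌊58/4⌋ + ⌊20/4⌋ - 2×20) mod 7
= (31 + 20 + 58 + 14 + 5 - 40) mod 7
= 88 mod 7 = 4
h=4 → Wednesday


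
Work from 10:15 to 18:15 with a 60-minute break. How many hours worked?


Total time = (18×60+15) - (10×60+15)
= 1095 - 615 = 480 min
Minus break: 480 - 60 = 420 min
= 7h 0m

7h 0m (420 minutes)


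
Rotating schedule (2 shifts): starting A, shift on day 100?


Shift B

Shifts: A, B
Start: A (index 0)
Day 100: (0 + 100 - 1) mod 2
= 99 mod 2
= 1
Index 1 → shift B


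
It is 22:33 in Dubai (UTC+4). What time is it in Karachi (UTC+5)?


23:33

Time difference = UTC+5 - UTC+4 = +1 hours
New hour = (22 + 1) mod 24
= 23 mod 24 = 23
Minutes unchanged → 23:33


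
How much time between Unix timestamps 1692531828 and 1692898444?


366616 seconds (101.8 hours / 4.24 days)

Difference = 1692898444 - 1692531828 = 366616 seconds
In hours: 366616 / 3600 ≈ 101.8
In days: 366616 / 86400 ≈ 4.24


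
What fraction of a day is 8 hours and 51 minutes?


Total minutes: 8×60 + 51 = 531
Day = 24×60 = 1440 minutes
Fraction = 531/1440 ≈ 0.3688
As a percentage: 531/1440 × 100 ≈ 36.88%

0.3688 (36.88%)


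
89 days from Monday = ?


Start: Monday (index 0)
(0 + 89) mod 7
= 89 mod 7
= 5
Index 5 → Saturday

Saturday


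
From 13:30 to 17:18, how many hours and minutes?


End time in minutes: 17×60 + 18 = 1038
Start time in minutes: 13×60 + 30 = 810
Difference = 1038 - 810 = 228 minutes
= 3 hours 48 minutes

3h 48m


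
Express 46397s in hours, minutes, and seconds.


12h 53m 17s

Hours: 46397 ÷ 3600 = 12 remainder 3197
Minutes: 3197 ÷ 60 = 53 remainder 17
Seconds: 17


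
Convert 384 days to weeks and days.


Weeks: 384 ÷ 7 = 54 remainder 6

54 weeks 6 days


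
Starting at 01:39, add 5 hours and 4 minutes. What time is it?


06:43

Start: 99 minutes from midnight
Add: 304 minutes
Total: 403 minutes
Hours: 403 ÷ 60 = 6 remainder 43


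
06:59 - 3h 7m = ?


03:52

Start: 419 minutes from midnight
Subtract: 187 minutes
Remaining: 419 - 187 = 232
Hours: 3, Minutes: 52


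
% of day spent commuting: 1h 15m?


5.2%

Time: 75 minutes
Day: 1440 minutes
Percentage = (75/1440) × 100 ≈ 5.2%


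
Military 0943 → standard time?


Hour: 9
9 < 12 → AM

9:43 AM


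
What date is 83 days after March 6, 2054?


Start: March 6, 2054
Add 83 days
March 6 → April 1: 31 - 6 + 1 = 26 days (83 - 26 = 57 left)
April 1 → May 1: 30 - 1 + 1 = 30 days (57 - 30 = 27 left)
May 1 + 27 = May 28, 2054

May 28, 2054


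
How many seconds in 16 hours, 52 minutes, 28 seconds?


60748 seconds

Hours: 16 × 3600 = 57600
Minutes: 52 × 60 = 3120
Seconds: 28
Total = 57600 + 3120 + 28 = 60748


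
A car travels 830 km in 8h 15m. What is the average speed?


Distance: 830 km
Time: 8h 15m = 495 min = 495/60 = 33/4 hours
Speed = 830 ÷ (33/4) = 830 × 4 / 33 = 3320/33 ≈ 100.6 km/h

100.6 km/h


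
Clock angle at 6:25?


Hour hand = 6×30 + 25×0.5 = 192.5°
Minute hand = 25×6 = 150°
Difference = |192.5 - 150| = 42.5°

42.5°


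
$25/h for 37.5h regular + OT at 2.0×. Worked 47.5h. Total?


$1437.50

Regular: 37.5h × $25 = $937.50
Overtime: 47.5 - 37.5 = 10.0h
OT pay: 10.0h × $25 × 2.0 = $500.00
Total = $937.50 + $500.00 = $1437.50


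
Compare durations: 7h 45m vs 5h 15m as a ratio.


Duration 1: 465 minutes
Duration 2: 315 minutes
Ratio = 465:315
GCD = 15
Simplified = 31:21
As a decimal: 31/21 ≈ 1.48

31:21 (1.48)


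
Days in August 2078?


Month: August (month 8)
August has 31 days

31 days


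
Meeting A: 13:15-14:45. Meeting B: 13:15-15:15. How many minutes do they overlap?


90 minutes

Meeting A: 795-885 (in minutes from midnight)
Meeting B: 795-915
Overlap start = max(795, 795) = 795
Overlap end = min(885, 915) = 885
Overlap = max(0, 885 - 795) = 90 min


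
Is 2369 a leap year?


Rules: divisible by 4 AND (not by 100 OR by 400)
2369 ÷ 4 = 592 remainder 1 → not divisible by 4
Not divisible by 4 → not a leap year

No


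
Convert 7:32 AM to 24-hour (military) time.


Input: 7:32 AM
AM hour stays: 7

07:32


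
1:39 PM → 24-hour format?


13:39

Input: 1:39 PM
PM: 1 + 12 = 13


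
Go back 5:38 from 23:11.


17:33

Start: 1391 minutes from midnight
Subtract: 338 minutes
Remaining: 1391 - 338 = 1053
Hours: 17, Minutes: 33


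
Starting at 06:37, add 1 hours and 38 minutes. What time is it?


Start: 397 minutes from midnight
Add: 98 minutes
Total: 495 minutes
Hours: 495 ÷ 60 = 8 remainder 15

08:15


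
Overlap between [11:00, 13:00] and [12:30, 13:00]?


30 minutes

Meeting A: 660-780 (in minutes from midnight)
Meeting B: 750-780
Overlap start = max(660, 750) = 750
Overlap end = min(780, 780) = 780
Overlap = max(0, 780 - 750) = 30 min


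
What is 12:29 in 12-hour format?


Hour: 12
12 → 12 PM (noon)

12:29 PM


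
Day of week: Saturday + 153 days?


Friday

Start: Saturday (index 5)
(5 + 153) mod 7
= 158 mod 7
= 4
Index 4 → Friday


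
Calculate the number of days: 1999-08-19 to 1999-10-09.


51 days

From August 19, 1999 to October 9, 1999
Rest of August 1999: 31 - 19 = 12
Full months: September 30
Days into October 1999: 9
Total = 12 + 30 + 9 = 51 days


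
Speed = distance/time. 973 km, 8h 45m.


Distance: 973 km
Time: 8h 45m = 525 min = 525/60 = 35/4 hours
Speed = 973 ÷ (35/4) = 973 × 4 / 35 = 3892/35 = 111.2 km/h

111.2 km/h


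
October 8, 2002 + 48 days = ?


November 25, 2002

Start: October 8, 2002
Add 48 days
October 8 → November 1: 31 - 8 + 1 = 24 days (48 - 24 = 24 left)
November 1 + 24 = November 25, 2002


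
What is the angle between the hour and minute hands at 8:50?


35.0°

Hour hand = 8×30 + 50×0.5 = 265.0°
Minute hand = 50×6 = 300°
Difference = |265.0 - 300| = 35.0°


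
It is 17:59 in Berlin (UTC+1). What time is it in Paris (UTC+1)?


Time difference = UTC+1 - UTC+1 = +0 hours
New hour = (17 + 0) mod 24
= 17 mod 24 = 17
Minutes unchanged → 17:59

17:59


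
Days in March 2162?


31 days

Month: March (month 3)
March has 31 days


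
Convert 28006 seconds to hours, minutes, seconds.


Hours: 28006 ÷ 3600 = 7 remainder 2806
Minutes: 2806 ÷ 60 = 46 remainder 46
Seconds: 46

7h 46m 46s


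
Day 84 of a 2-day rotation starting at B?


Shift A

Shifts: A, B
Start: B (index 1)
Day 84: (1 + 84 - 1) mod 2
= 84 mod 2
= 0
Index 0 → shift A


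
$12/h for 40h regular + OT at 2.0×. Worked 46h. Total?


$624.00

Regular: 40h × $12 = $480.00
Overtime: 46 - 40 = 6h
OT pay: 6h × $12 × 2.0 = $144.00
Total = $480.00 + $144.00 = $624.00


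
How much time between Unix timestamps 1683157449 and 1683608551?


Difference = 1683608551 - 1683157449 = 451102 seconds
In hours: 451102 / 3600 ≈ 125.3
In days: 451102 / 86400 ≈ 5.22

451102 seconds (125.3 hours / 5.22 days)


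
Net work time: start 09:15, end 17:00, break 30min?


7h 15m (435 minutes)

Total time = (17×60+0) - (9×60+15)
= 1020 - 555 = 465 min
Minus break: 465 - 30 = 435 min
= 7h 15m


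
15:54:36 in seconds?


57276 seconds

Hours: 15 × 3600 = 54000
Minutes: 54 × 60 = 3240
Seconds: 36
Total = 54000 + 3240 + 36 = 57276


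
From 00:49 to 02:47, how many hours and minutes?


End time in minutes: 2×60 + 47 = 167
Start time in minutes: 0×60 + 49 = 49
Difference = 167 - 49 = 118 minutes
= 1 hours 58 minutes

1h 58m


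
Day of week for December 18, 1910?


Sunday

Zeller's congruence:
q=18, m=12, k=10, j=19
h = (18 + ⌊13×13/5⌋ + 10 + ⌊10/4⌋ + ⌊19/4⌋ - 2×19) mod 7
= (18 + 33 + 10 + 2 + 4 - 38) mod 7
= 29 mod 7 = 1
h=1 → Sunday


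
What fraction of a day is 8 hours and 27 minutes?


0.3521 (35.21%)

Total minutes: 8×60 + 27 = 507
Day = 24×60 = 1440 minutes
Fraction = 507/1440 ≈ 0.3521
As a percentage: 507/1440 × 100 ≈ 35.21%


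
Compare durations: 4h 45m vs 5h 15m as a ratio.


Duration 1: 285 minutes
Duration 2: 315 minutes
Ratio = 285:315
GCD = 15
Simplified = 19:21
As a decimal: 19/21 ≈ 0.90

19:21 (0.90)


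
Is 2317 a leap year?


Rules: divisible by 4 AND (not by 100 OR by 400)
2317 ÷ 4 = 579 remainder 1 → not divisible by 4
Not divisible by 4 → not a leap year

No


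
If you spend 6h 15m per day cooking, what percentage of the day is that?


Time: 375 minutes
Day: 1440 minutes
Percentage = (375/1440) × 100 ≈ 26.0%

26.0%


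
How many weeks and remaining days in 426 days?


60 weeks 6 days

Weeks: 426 ÷ 7 = 60 remainder 6


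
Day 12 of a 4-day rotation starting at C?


Shifts: A, B, C, D
Start: C (index 2)
Day 12: (2 + 12 - 1) mod 4
= 13 mod 4
= 1
Index 1 → shift B

Shift B


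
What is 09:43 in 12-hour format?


9:43 AM

Hour: 9
9 < 12 → AM


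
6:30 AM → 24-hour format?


Input: 6:30 AM
AM hour stays: 6

06:30


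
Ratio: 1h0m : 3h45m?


Duration 1: 60 minutes
Duration 2: 225 minutes
Ratio = 60:225
GCD = 15
Simplified = 4:15
As a decimal: 4/15 ≈ 0.27

4:15 (0.27)


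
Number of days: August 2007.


31 days

Month: August (month 8)
August has 31 days


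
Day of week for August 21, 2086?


Wednesday

Zeller's congruence:
q=21, m=8, k=86, j=20
h = (21 + ⌊13×9/5⌋ + 86 + ⌊86/4⌋ + ⌊20/4⌋ - 2×20) mod 7
= (21 + 23 + 86 + 21 + 5 - 40) mod 7
= 116 mod 7 = 4
h=4 → Wednesday


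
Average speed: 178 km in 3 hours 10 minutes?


56.2 km/h

Distance: 178 km
Time: 3h 10m = 190 min = 190/60 = 19/6 hours
Speed = 178 ÷ (19/6) = 178 × 6 / 19 = 1068/19 ≈ 56.2 km/h


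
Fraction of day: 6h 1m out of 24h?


Total minutes: 6×60 + 1 = 361
Day = 24×60 = 1440 minutes
Fraction = 361/1440 ≈ 0.2507
As a percentage: 361/1440 × 100 ≈ 25.07%

0.2507 (25.07%)


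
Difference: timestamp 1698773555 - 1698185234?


Difference = 1698773555 - 1698185234 = 588321 seconds
In hours: 588321 / 3600 ≈ 163.4
In days: 588321 / 86400 ≈ 6.81

588321 seconds (163.4 hours / 6.81 days)


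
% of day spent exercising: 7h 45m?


32.3%

Time: 465 minutes
Day: 1440 minutes
Percentage = (465/1440) × 100 ≈ 32.3%


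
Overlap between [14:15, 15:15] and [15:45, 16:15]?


Meeting A: 855-915 (in minutes from midnight)
Meeting B: 945-975
Overlap start = max(855, 945) = 945
Overlap end = min(915, 975) = 915
Overlap = max(0, 915 - 945) = 0 min

0 minutes


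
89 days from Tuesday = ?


Sunday

Start: Tuesday (index 1)
(1 + 89) mod 7
= 90 mod 7
= 6
Index 6 → Sunday


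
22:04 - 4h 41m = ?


17:23

Start: 1324 minutes from midnight
Subtract: 281 minutes
Remaining: 1324 - 281 = 1043
Hours: 17, Minutes: 23


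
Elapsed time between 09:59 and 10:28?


End time in minutes: 10×60 + 28 = 628
Start time in minutes: 9×60 + 59 = 599
Difference = 628 - 599 = 29 minutes
= 0 hours 29 minutes

0h 29m


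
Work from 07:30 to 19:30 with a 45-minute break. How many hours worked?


Total time = (19×60+30) - (7×60+30)
= 1170 - 450 = 720 min
Minus break: 720 - 45 = 675 min
= 11h 15m

11h 15m (675 minutes)


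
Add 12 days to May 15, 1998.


May 27, 1998

Start: May 15, 1998
Add 12 days
May 15 + 12 = May 27, 1998


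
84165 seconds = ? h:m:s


23h 22m 45s

Hours: 84165 ÷ 3600 = 23 remainder 1365
Minutes: 1365 ÷ 60 = 22 remainder 45
Seconds: 45


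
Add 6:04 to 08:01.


14:05

Start: 481 minutes from midnight
Add: 364 minutes
Total: 845 minutes
Hours: 845 ÷ 60 = 14 remainder 5


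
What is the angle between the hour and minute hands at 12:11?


Hour hand (12 ≡ 0 on the dial): 0×30 + 11×0.5 = 5.5°
Minute hand = 11×6 = 66°
Difference = |5.5 - 66| = 60.5°

60.5°


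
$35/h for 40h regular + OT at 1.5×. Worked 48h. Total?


$1820.00

Regular: 40h × $35 = $1400.00
Overtime: 48 - 40 = 8h
OT pay: 8h × $35 × 1.5 = $420.00
Total = $1400.00 + $420.00 = $1820.00


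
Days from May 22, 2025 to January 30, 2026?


From May 22, 2025 to January 30, 2026
Rest of May 2025: 31 - 22 = 9
Full months: June 30, July 31, August 31, September 30, October 31, November 30, December 31
Days into January 2026: 30
Total = 9 + 30 + 31 + 31 + 30 + 31 + 30 + 31 + 30 = 253 days

253 days


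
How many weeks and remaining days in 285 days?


40 weeks 5 days

Weeks: 285 ÷ 7 = 40 remainder 5


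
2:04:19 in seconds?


Hours: 2 × 3600 = 7200
Minutes: 4 × 60 = 240
Seconds: 19
Total = 7200 + 240 + 19 = 7459

7459 seconds


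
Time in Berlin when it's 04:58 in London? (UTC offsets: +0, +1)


05:58

Time difference = UTC+1 - UTC+0 = +1 hours
New hour = (4 + 1) mod 24
= 5 mod 24 = 5
Minutes unchanged → 05:58


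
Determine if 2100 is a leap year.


Rules: divisible by 4 AND (not by 100 OR by 400)
2100 ÷ 4 = 525 exactly → divisible by 4
2100 ÷ 100 = 21 exactly → divisible by 100
2100 ÷ 400 = 5 remainder 100 → not divisible by 400
Divisible by 100 but not by 400 → not a leap year

No


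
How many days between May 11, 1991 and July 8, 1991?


From May 11, 1991 to July 8, 1991
Rest of May 1991: 31 - 11 = 20
Full months: June 30
Days into July 1991: 8
Total = 20 + 30 + 8 = 58 days

58 days


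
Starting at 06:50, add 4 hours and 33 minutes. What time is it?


11:23

Start: 410 minutes from midnight
Add: 273 minutes
Total: 683 minutes
Hours: 683 ÷ 60 = 11 remainder 23


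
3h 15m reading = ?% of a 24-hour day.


Time: 195 minutes
Day: 1440 minutes
Percentage = (195/1440) × 100 ≈ 13.5%

13.5%


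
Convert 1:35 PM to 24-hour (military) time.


13:35

Input: 1:35 PM
PM: 1 + 12 = 13


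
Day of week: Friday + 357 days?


Friday

Start: Friday (index 4)
(4 + 357) mod 7
= 361 mod 7
= 4
Index 4 → Friday


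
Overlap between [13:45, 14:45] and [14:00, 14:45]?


45 minutes

Meeting A: 825-885 (in minutes from midnight)
Meeting B: 840-885
Overlap start = max(825, 840) = 840
Overlap end = min(885, 885) = 885
Overlap = max(0, 885 - 840) = 45 min


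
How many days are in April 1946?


Month: April (month 4)
April has 30 days

30 days


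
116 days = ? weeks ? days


16 weeks 4 days

Weeks: 116 ÷ 7 = 16 remainder 4


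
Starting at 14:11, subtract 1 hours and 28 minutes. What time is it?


12:43

Start: 851 minutes from midnight
Subtract: 88 minutes
Remaining: 851 - 88 = 763
Hours: 12, Minutes: 43


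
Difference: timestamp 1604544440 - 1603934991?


609449 seconds (169.3 hours / 7.05 days)

Difference = 1604544440 - 1603934991 = 609449 seconds
In hours: 609449 / 3600 ≈ 169.3
In days: 609449 / 86400 ≈ 7.05


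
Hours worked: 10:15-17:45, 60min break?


6h 30m (390 minutes)

Total time = (17×60+45) - (10×60+15)
= 1065 - 615 = 450 min
Minus break: 450 - 60 = 390 min
= 6h 30m


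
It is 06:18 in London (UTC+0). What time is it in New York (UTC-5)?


Time difference = UTC-5 - UTC+0 = -5 hours
New hour = (6 -5) mod 24
= 1 mod 24 = 1
Minutes unchanged → 01:18

01:18


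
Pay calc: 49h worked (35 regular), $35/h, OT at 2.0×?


$2205.00

Regular: 35h × $35 = $1225.00
Overtime: 49 - 35 = 14h
OT pay: 14h × $35 × 2.0 = $980.00
Total = $1225.00 + $980.00 = $2205.00


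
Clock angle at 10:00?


60.0°

Hour hand = 10×30 + 0×0.5 = 300.0°
Minute hand = 0×6 = 0°
Difference = |300.0 - 0| = 300.0°
Since > 180°: 360 - 300.0 = 60.0°


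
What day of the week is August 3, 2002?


Zeller's congruence:
q=3, m=8, k=2, j=20
h = (3 + ⌊13×9/5⌋ + 2 + ⌊2/4⌋ + ⌊20/4⌋ - 2×20) mod 7
= (3 + 23 + 2 + 0 + 5 - 40) mod 7
= -7 mod 7 = 0
h=0 → Saturday

Saturday


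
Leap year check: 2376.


Yes

Rules: divisible by 4 AND (not by 100 OR by 400)
2376 ÷ 4 = 594 exactly → divisible by 4
2376 ÷ 100 = 23 remainder 76 → not divisible by 100
Divisible by 4 but not by 100 → leap year


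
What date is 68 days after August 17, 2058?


October 24, 2058

Start: August 17, 2058
Add 68 days
August 17 → September 1: 31 - 17 + 1 = 15 days (68 - 15 = 53 left)
September 1 → October 1: 30 - 1 + 1 = 30 days (53 - 30 = 23 left)
October 1 + 23 = October 24, 2058


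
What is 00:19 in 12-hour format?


Hour: 0
0 → 12 AM (midnight)

12:19 AM


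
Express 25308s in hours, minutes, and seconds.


7h 1m 48s

Hours: 25308 ÷ 3600 = 7 remainder 108
Minutes: 108 ÷ 60 = 1 remainder 48
Seconds: 48


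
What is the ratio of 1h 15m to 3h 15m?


Duration 1: 75 minutes
Duration 2: 195 minutes
Ratio = 75:195
GCD = 15
Simplified = 5:13
As a decimal: 5/13 ≈ 0.38

5:13 (0.38)


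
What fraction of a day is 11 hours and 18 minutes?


0.4708 (47.08%)

Total minutes: 11×60 + 18 = 678
Day = 24×60 = 1440 minutes
Fraction = 678/1440 ≈ 0.4708
As a percentage: 678/1440 × 100 ≈ 47.08%


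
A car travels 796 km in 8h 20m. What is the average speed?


Distance: 796 km
Time: 8h 20m = 500 min = 500/60 = 25/3 hours
Speed = 796 ÷ (25/3) = 796 × 3 / 25 = 2388/25 ≈ 95.5 km/h

95.5 km/h


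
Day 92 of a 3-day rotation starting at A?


Shift B

Shifts: A, B, C
Start: A (index 0)
Day 92: (0 + 92 - 1) mod 3
= 91 mod 3
= 1
Index 1 → shift B


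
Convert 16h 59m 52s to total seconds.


Hours: 16 × 3600 = 57600
Minutes: 59 × 60 = 3540
Seconds: 52
Total = 57600 + 3540 + 52 = 61192

61192 seconds


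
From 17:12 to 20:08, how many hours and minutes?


2h 56m

End time in minutes: 20×60 + 8 = 1208
Start time in minutes: 17×60 + 12 = 1032
Difference = 1208 - 1032 = 176 minutes
= 2 hours 56 minutes


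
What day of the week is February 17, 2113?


Friday

Zeller's congruence:
q=17, m=14, k=12, j=21
h = (17 + ⌊13×15/5⌋ + 12 + ⌊12/4⌋ + ⌊21/4⌋ - 2×21) mod 7
= (17 + 39 + 12 + 3 + 5 - 42) mod 7
= 34 mod 7 = 6
h=6 → Friday


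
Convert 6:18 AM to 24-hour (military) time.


06:18

Input: 6:18 AM
AM hour stays: 6


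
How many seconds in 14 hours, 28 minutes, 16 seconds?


52096 seconds

Hours: 14 × 3600 = 50400
Minutes: 28 × 60 = 1680
Seconds: 16
Total = 50400 + 1680 + 16 = 52096


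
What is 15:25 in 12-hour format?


Hour: 15
15 - 12 = 3 → PM

3:25 PM


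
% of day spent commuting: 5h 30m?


22.9%

Time: 330 minutes
Day: 1440 minutes
Percentage = (330/1440) × 100 ≈ 22.9%


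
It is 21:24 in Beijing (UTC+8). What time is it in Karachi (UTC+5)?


Time difference = UTC+5 - UTC+8 = -3 hours
New hour = (21 -3) mod 24
= 18 mod 24 = 18
Minutes unchanged → 18:24

18:24


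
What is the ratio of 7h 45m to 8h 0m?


Duration 1: 465 minutes
Duration 2: 480 minutes
Ratio = 465:480
GCD = 15
Simplified = 31:32
As a decimal: 31/32 ≈ 0.97

31:32 (0.97)


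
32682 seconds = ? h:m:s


Hours: 32682 ÷ 3600 = 9 remainder 282
Minutes: 282 ÷ 60 = 4 remainder 42
Seconds: 42

9h 4m 42s


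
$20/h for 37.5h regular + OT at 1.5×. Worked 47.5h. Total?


Regular: 37.5h × $20 = $750.00
Overtime: 47.5 - 37.5 = 10.0h
OT pay: 10.0h × $20 × 1.5 = $300.00
Total = $750.00 + $300.00 = $1050.00

$1050.00


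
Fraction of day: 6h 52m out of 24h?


0.2861 (28.61%)

Total minutes: 6×60 + 52 = 412
Day = 24×60 = 1440 minutes
Fraction = 412/1440 ≈ 0.2861
As a percentage: 412/1440 × 100 ≈ 28.61%


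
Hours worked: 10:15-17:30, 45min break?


6h 30m (390 minutes)

Total time = (17×60+30) - (10×60+15)
= 1050 - 615 = 435 min
Minus break: 435 - 45 = 390 min
= 6h 30m


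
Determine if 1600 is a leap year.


Yes

Rules: divisible by 4 AND (not by 100 OR by 400)
1600 ÷ 4 = 400 exactly → divisible by 4
1600 ÷ 100 = 16 exactly → divisible by 100
1600 ÷ 400 = 4 exactly → divisible by 400
Divisible by 400 → leap year


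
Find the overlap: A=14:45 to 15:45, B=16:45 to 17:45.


Meeting A: 885-945 (in minutes from midnight)
Meeting B: 1005-1065
Overlap start = max(885, 1005) = 1005
Overlap end = min(945, 1065) = 945
Overlap = max(0, 945 - 1005) = 0 min

0 minutes


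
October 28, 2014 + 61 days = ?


December 28, 2014

Start: October 28, 2014
Add 61 days
October 28 → November 1: 31 - 28 + 1 = 4 days (61 - 4 = 57 left)
November 1 → December 1: 30 - 1 + 1 = 30 days (57 - 30 = 27 left)
December 1 + 27 = December 28, 2014


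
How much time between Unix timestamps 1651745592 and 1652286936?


541344 seconds (150.4 hours / 6.27 days)

Difference = 1652286936 - 1651745592 = 541344 seconds
In hours: 541344 / 3600 ≈ 150.4
In days: 541344 / 86400 ≈ 6.27


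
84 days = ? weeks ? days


12 weeks 0 days

Weeks: 84 ÷ 7 = 12 remainder 0


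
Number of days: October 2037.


Month: October (month 10)
October has 31 days

31 days


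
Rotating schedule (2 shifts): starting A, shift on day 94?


Shift B

Shifts: A, B
Start: A (index 0)
Day 94: (0 + 94 - 1) mod 2
= 93 mod 2
= 1
Index 1 → shift B


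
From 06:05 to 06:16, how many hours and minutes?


0h 11m

End time in minutes: 6×60 + 16 = 376
Start time in minutes: 6×60 + 5 = 365
Difference = 376 - 365 = 11 minutes
= 0 hours 11 minutes


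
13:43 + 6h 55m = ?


20:38

Start: 823 minutes from midnight
Add: 415 minutes
Total: 1238 minutes
Hours: 1238 ÷ 60 = 20 remainder 38


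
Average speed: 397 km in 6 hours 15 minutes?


63.5 km/h

Distance: 397 km
Time: 6h 15m = 375 min = 375/60 = 25/4 hours
Speed = 397 ÷ (25/4) = 397 × 4 / 25 = 1588/25 ≈ 63.5 km/h


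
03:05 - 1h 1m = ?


02:04

Start: 185 minutes from midnight
Subtract: 61 minutes
Remaining: 185 - 61 = 124
Hours: 2, Minutes: 4


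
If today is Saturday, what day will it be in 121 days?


Monday

Start: Saturday (index 5)
(5 + 121) mod 7
= 126 mod 7
= 0
Index 0 → Monday


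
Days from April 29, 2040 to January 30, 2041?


From April 29, 2040 to January 30, 2041
Rest of April 2040: 30 - 29 = 1
Full months: May 31, June 30, July 31, August 31, September 30, October 31, November 30, December 31
Days into January 2041: 30
Total = 1 + 31 + 30 + 31 + 31 + 30 + 31 + 30 + 31 + 30 = 276 days

276 days


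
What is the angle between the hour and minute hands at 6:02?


169.0°

Hour hand = 6×30 + 2×0.5 = 181.0°
Minute hand = 2×6 = 12°
Difference = |181.0 - 12| = 169.0°


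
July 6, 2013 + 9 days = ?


July 15, 2013

Start: July 6, 2013
Add 9 days
July 6 + 9 = July 15, 2013


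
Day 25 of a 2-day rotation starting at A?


Shift A

Shifts: A, B
Start: A (index 0)
Day 25: (0 + 25 - 1) mod 2
= 24 mod 2
= 0
Index 0 → shift A


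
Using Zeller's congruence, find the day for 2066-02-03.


Wednesday

Zeller's congruence:
q=3, m=14, k=65, j=20
h = (3 + ⌊13×15/5⌋ + 65 + ⌊65/4⌋ + ⌊20/4⌋ - 2×20) mod 7
= (3 + 39 + 65 + 16 + 5 - 40) mod 7
= 88 mod 7 = 4
h=4 → Wednesday


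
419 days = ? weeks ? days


59 weeks 6 days

Weeks: 419 ÷ 7 = 59 remainder 6


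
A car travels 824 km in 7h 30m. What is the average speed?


Distance: 824 km
Time: 7h 30m = 450 min = 450/60 = 15/2 hours
Speed = 824 ÷ (15/2) = 824 × 2 / 15 = 1648/15 ≈ 109.9 km/h

109.9 km/h


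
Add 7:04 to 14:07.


Start: 847 minutes from midnight
Add: 424 minutes
Total: 1271 minutes
Hours: 1271 ÷ 60 = 21 remainder 11

21:11


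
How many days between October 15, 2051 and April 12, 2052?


180 days

From October 15, 2051 to April 12, 2052
Rest of October 2051: 31 - 15 = 16
Full months: November 30, December 31, January 31, February 2052 29, March 31
Days into April 2052: 12
Total = 16 + 30 + 31 + 31 + 29 + 31 + 12 = 180 days


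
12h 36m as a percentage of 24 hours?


Total minutes: 12×60 + 36 = 756
Day = 24×60 = 1440 minutes
Fraction = 756/1440 = 0.5250
As a percentage: 756/1440 × 100 = 52.50%

0.5250 (52.50%)


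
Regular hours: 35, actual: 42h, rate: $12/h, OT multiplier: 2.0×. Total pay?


Regular: 35h × $12 = $420.00
Overtime: 42 - 35 = 7h
OT pay: 7h × $12 × 2.0 = $168.00
Total = $420.00 + $168.00 = $588.00

$588.00


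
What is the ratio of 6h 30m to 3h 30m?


Duration 1: 390 minutes
Duration 2: 210 minutes
Ratio = 390:210
GCD = 30
Simplified = 13:7
As a decimal: 13/7 ≈ 1.86

13:7 (1.86)


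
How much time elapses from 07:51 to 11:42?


3h 51m

End time in minutes: 11×60 + 42 = 702
Start time in minutes: 7×60 + 51 = 471
Difference = 702 - 471 = 231 minutes
= 3 hours 51 minutes


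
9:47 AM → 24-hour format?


Input: 9:47 AM
AM hour stays: 9

09:47


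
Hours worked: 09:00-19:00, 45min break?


Total time = (19×60+0) - (9×60+0)
= 1140 - 540 = 600 min
Minus break: 600 - 45 = 555 min
= 9h 15m

9h 15m (555 minutes)


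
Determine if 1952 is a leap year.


Yes

Rules: divisible by 4 AND (not by 100 OR by 400)
1952 ÷ 4 = 488 exactly → divisible by 4
1952 ÷ 100 = 19 remainder 52 → not divisible by 100
Divisible by 4 but not by 100 → leap year


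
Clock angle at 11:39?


115.5°

Hour hand = 11×30 + 39×0.5 = 349.5°
Minute hand = 39×6 = 234°
Difference = |349.5 - 234| = 115.5°


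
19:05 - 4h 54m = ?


14:11

Start: 1145 minutes from midnight
Subtract: 294 minutes
Remaining: 1145 - 294 = 851
Hours: 14, Minutes: 11


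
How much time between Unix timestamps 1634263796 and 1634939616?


Difference = 1634939616 - 1634263796 = 675820 seconds
In hours: 675820 / 3600 ≈ 187.7
In days: 675820 / 86400 ≈ 7.82

675820 seconds (187.7 hours / 7.82 days)


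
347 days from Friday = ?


Start: Friday (index 4)
(4 + 347) mod 7
= 351 mod 7
= 1
Index 1 → Tuesday

Tuesday


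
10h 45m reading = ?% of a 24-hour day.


44.8%

Time: 645 minutes
Day: 1440 minutes
Percentage = (645/1440) × 100 ≈ 44.8%


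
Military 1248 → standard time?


Hour: 12
12 → 12 PM (noon)

12:48 PM


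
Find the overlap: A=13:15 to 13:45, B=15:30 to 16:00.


Meeting A: 795-825 (in minutes from midnight)
Meeting B: 930-960
Overlap start = max(795, 930) = 930
Overlap end = min(825, 960) = 825
Overlap = max(0, 825 - 930) = 0 min

0 minutes


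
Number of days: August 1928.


31 days

Month: August (month 8)
August has 31 days


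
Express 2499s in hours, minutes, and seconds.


Hours: 2499 ÷ 3600 = 0 remainder 2499
Minutes: 2499 ÷ 60 = 41 remainder 39
Seconds: 39

0h 41m 39s


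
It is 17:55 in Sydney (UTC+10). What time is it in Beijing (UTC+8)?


Time difference = UTC+8 - UTC+10 = -2 hours
New hour = (17 -2) mod 24
= 15 mod 24 = 15
Minutes unchanged → 15:55

15:55


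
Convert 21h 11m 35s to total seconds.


76295 seconds

Hours: 21 × 3600 = 75600
Minutes: 11 × 60 = 660
Seconds: 35
Total = 75600 + 660 + 35 = 76295


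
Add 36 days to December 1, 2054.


Start: December 1, 2054
Add 36 days
December 1 → January 1: 31 - 1 + 1 = 31 days (36 - 31 = 5 left)
January 1 + 5 = January 6, 2055

January 6, 2055


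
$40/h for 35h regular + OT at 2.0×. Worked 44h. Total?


Regular: 35h × $40 = $1400.00
Overtime: 44 - 35 = 9h
OT pay: 9h × $40 × 2.0 = $720.00
Total = $1400.00 + $720.00 = $2120.00

$2120.00


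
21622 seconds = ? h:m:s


Hours: 21622 ÷ 3600 = 6 remainder 22
Minutes: 22 ÷ 60 = 0 remainder 22
Seconds: 22

6h 0m 22s


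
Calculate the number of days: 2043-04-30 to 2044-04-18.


354 days

From April 30, 2043 to April 18, 2044
Rest of April 2043: 30 - 30 = 0
Full months: May 31, June 30, July 31, August 31, September 30, October 31, November 30, December 31, January 31, February 2044 29, March 31
Days into April 2044: 18
Total = 0 + 31 + 30 + 31 + 31 + 30 + 31 + 30 + 31 + 31 + 29 + 31 + 18 = 354 days


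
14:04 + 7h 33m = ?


Start: 844 minutes from midnight
Add: 453 minutes
Total: 1297 minutes
Hours: 1297 ÷ 60 = 21 remainder 37

21:37


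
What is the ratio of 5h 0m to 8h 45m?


Duration 1: 300 minutes
Duration 2: 525 minutes
Ratio = 300:525
GCD = 75
Simplified = 4:7
As a decimal: 4/7 ≈ 0.57

4:7 (0.57)


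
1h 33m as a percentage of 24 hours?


0.0646 (6.46%)

Total minutes: 1×60 + 33 = 93
Day = 24×60 = 1440 minutes
Fraction = 93/1440 ≈ 0.0646
As a percentage: 93/1440 × 100 ≈ 6.46%


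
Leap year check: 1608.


Yes

Rules: divisible by 4 AND (not by 100 OR by 400)
1608 ÷ 4 = 402 exactly → divisible by 4
1608 ÷ 100 = 16 remainder 8 → not divisible by 100
Divisible by 4 but not by 100 → leap year


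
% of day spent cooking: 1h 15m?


Time: 75 minutes
Day: 1440 minutes
Percentage = (75/1440) × 100 ≈ 5.2%

5.2%


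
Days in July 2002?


31 days

Month: July (month 7)
July has 31 days


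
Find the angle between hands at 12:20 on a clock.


110.0°

Hour hand (12 ≡ 0 on the dial): 0×30 + 20×0.5 = 10.0°
Minute hand = 20×6 = 120°
Difference = |10.0 - 120| = 110.0°


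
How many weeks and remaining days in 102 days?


Weeks: 102 ÷ 7 = 14 remainder 4

14 weeks 4 days


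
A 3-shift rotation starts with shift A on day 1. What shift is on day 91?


Shifts: A, B, C
Start: A (index 0)
Day 91: (0 + 91 - 1) mod 3
= 90 mod 3
= 0
Index 0 → shift A

Shift A


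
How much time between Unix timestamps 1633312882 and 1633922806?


609924 seconds (169.4 hours / 7.06 days)

Difference = 1633922806 - 1633312882 = 609924 seconds
In hours: 609924 / 3600 ≈ 169.4
In days: 609924 / 86400 ≈ 7.06
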